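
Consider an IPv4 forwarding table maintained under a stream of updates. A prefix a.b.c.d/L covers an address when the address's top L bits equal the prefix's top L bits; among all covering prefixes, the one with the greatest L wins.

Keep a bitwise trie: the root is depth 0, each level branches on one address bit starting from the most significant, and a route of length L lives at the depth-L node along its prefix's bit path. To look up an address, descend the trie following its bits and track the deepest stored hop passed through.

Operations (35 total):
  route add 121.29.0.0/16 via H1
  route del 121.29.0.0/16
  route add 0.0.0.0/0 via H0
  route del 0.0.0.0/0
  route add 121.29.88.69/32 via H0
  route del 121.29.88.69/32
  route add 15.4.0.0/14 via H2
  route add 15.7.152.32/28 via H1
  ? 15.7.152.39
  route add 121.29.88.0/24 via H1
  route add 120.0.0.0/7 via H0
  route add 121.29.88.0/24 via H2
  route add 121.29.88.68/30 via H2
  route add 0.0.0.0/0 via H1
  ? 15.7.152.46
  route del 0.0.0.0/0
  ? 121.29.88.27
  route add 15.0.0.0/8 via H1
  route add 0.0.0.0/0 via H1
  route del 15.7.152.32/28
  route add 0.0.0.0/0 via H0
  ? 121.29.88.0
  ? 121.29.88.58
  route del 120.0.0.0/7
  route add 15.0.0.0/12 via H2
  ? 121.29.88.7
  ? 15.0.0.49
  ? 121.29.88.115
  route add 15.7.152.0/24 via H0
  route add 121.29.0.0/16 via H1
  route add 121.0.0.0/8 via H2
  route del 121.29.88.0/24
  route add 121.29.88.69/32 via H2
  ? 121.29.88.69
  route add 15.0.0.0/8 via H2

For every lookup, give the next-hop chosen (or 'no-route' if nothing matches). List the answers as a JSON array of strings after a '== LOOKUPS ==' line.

Process each operation:
  + 121.29.0.0/16 (H1) depth=16
  - 121.29.0.0/16 clear@16
  + 0.0.0.0/0 (H0) depth=0
  - 0.0.0.0/0 clear@0
  + 121.29.88.69/32 (H0) depth=32
  - 121.29.88.69/32 clear@32
  + 15.4.0.0/14 (H2) depth=14
  + 15.7.152.32/28 (H1) depth=28
  ? 15.7.152.39  path d0:-→d1:-→d2:-→d3:-→d4:-→d5:-→d6:-→d7:-→d8:-→d9:-→d10:-→d11:-→d12:-→d13:-→d14:H2→d15:-→d16:-→d17:-→d18:-→d19:-→d20:-→d21:-→d22:-→d23:-→d24:-→d25:-→d26:-→d27:-→d28:H1  best=H1
  + 121.29.88.0/24 (H1) depth=24
  + 120.0.0.0/7 (H0) depth=7
  + 121.29.88.0/24 (H2) depth=24
  + 121.29.88.68/30 (H2) depth=30
  + 0.0.0.0/0 (H1) depth=0
  ? 15.7.152.46  path d0:H1→d1:-→d2:-→d3:-→d4:-→d5:-→d6:-→d7:-→d8:-→d9:-→d10:-→d11:-→d12:-→d13:-→d14:H2→d15:-→d16:-→d17:-→d18:-→d19:-→d20:-→d21:-→d22:-→d23:-→d24:-→d25:-→d26:-→d27:-→d28:H1  best=H1
  - 0.0.0.0/0 clear@0
  ? 121.29.88.27  path d0:-→d1:-→d2:-→d3:-→d4:-→d5:-→d6:-→d7:H0→d8:-→d9:-→d10:-→d11:-→d12:-→d13:-→d14:-→d15:-→d16:-→d17:-→d18:-→d19:-→d20:-→d21:-→d22:-→d23:-→d24:H2→d25:-  best=H2
  + 15.0.0.0/8 (H1) depth=8
  + 0.0.0.0/0 (H1) depth=0
  - 15.7.152.32/28 clear@28
  + 0.0.0.0/0 (H0) depth=0
  ? 121.29.88.0  path d0:H0→d1:-→d2:-→d3:-→d4:-→d5:-→d6:-→d7:H0→d8:-→d9:-→d10:-→d11:-→d12:-→d13:-→d14:-→d15:-→d16:-→d17:-→d18:-→d19:-→d20:-→d21:-→d22:-→d23:-→d24:H2→d25:-  best=H2
  ? 121.29.88.58  path d0:H0→d1:-→d2:-→d3:-→d4:-→d5:-→d6:-→d7:H0→d8:-→d9:-→d10:-→d11:-→d12:-→d13:-→d14:-→d15:-→d16:-→d17:-→d18:-→d19:-→d20:-→d21:-→d22:-→d23:-→d24:H2→d25:-  best=H2
  - 120.0.0.0/7 clear@7
  + 15.0.0.0/12 (H2) depth=12
  ? 121.29.88.7  path d0:H0→d1:-→d2:-→d3:-→d4:-→d5:-→d6:-→d7:-→d8:-→d9:-→d10:-→d11:-→d12:-→d13:-→d14:-→d15:-→d16:-→d17:-→d18:-→d19:-→d20:-→d21:-→d22:-→d23:-→d24:H2→d25:-  best=H2
  ? 15.0.0.49  path d0:H0→d1:-→d2:-→d3:-→d4:-→d5:-→d6:-→d7:-→d8:H1→d9:-→d10:-→d11:-→d12:H2→d13:-  best=H2
  ? 121.29.88.115  path d0:H0→d1:-→d2:-→d3:-→d4:-→d5:-→d6:-→d7:-→d8:-→d9:-→d10:-→d11:-→d12:-→d13:-→d14:-→d15:-→d16:-→d17:-→d18:-→d19:-→d20:-→d21:-→d22:-→d23:-→d24:H2→d25:-→d26:-  best=H2
  + 15.7.152.0/24 (H0) depth=24
  + 121.29.0.0/16 (H1) depth=16
  + 121.0.0.0/8 (H2) depth=8
  - 121.29.88.0/24 clear@24
  + 121.29.88.69/32 (H2) depth=32
  ? 121.29.88.69  path d0:H0→d1:-→d2:-→d3:-→d4:-→d5:-→d6:-→d7:-→d8:H2→d9:-→d10:-→d11:-→d12:-→d13:-→d14:-→d15:-→d16:H1→d17:-→d18:-→d19:-→d20:-→d21:-→d22:-→d23:-→d24:-→d25:-→d26:-→d27:-→d28:-→d29:-→d30:H2→d31:-→d32:H2  best=H2
  + 15.0.0.0/8 (H2) depth=8

== LOOKUPS ==
["H1","H1","H2","H2","H2","H2","H2","H2","H2"]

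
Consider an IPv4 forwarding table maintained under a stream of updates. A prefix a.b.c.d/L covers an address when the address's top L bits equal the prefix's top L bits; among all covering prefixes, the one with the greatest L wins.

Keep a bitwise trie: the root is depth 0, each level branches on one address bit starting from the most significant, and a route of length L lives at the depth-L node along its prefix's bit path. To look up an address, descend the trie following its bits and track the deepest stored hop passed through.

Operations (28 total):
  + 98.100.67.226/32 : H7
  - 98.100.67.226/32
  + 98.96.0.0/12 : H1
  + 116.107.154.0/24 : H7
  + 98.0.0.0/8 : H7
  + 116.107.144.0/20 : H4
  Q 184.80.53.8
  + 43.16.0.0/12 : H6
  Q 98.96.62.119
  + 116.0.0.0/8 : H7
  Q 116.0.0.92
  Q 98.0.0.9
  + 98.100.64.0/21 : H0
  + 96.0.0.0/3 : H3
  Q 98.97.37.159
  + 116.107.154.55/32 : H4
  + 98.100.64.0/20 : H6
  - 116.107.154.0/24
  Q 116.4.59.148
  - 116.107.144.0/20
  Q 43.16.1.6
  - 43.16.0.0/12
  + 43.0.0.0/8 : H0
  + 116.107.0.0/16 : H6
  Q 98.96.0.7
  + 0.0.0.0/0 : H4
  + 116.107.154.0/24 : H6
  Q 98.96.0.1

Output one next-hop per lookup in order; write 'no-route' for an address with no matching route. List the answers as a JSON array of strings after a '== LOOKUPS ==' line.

Trace:
  add 98.100.67.226/32 -> H7 at depth 32
  del 98.100.67.226/32 (clear depth 32)
  add 98.96.0.0/12 -> H1 at depth 12
  add 116.107.154.0/24 -> H7 at depth 24
  add 98.0.0.0/8 -> H7 at depth 8
  add 116.107.144.0/20 -> H4 at depth 20
  lookup 184.80.53.8: bits ε walk d0:- -> no-route
  add 43.16.0.0/12 -> H6 at depth 12
  lookup 98.96.62.119: bits 0110001001100 walk d0:-→d1:-→d2:-→d3:-→d4:-→d5:-→d6:-→d7:-→d8:H7→d9:-→d10:-→d11:-→d12:H1→d13:- -> H1
  add 116.0.0.0/8 -> H7 at depth 8
  lookup 116.0.0.92: bits 011101000 walk d0:-→d1:-→d2:-→d3:-→d4:-→d5:-→d6:-→d7:-→d8:H7→d9:- -> H7
  lookup 98.0.0.9: bits 011000100 walk d0:-→d1:-→d2:-→d3:-→d4:-→d5:-→d6:-→d7:-→d8:H7→d9:- -> H7
  add 98.100.64.0/21 -> H0 at depth 21
  add 96.0.0.0/3 -> H3 at depth 3
  lookup 98.97.37.159: bits 0110001001100 walk d0:-→d1:-→d2:-→d3:H3→d4:-→d5:-→d6:-→d7:-→d8:H7→d9:-→d10:-→d11:-→d12:H1→d13:- -> H1
  add 116.107.154.55/32 -> H4 at depth 32
  add 98.100.64.0/20 -> H6 at depth 20
  del 116.107.154.0/24 (clear depth 24)
  lookup 116.4.59.148: bits 011101000 walk d0:-→d1:-→d2:-→d3:H3→d4:-→d5:-→d6:-→d7:-→d8:H7→d9:- -> H7
  del 116.107.144.0/20 (clear depth 20)
  lookup 43.16.1.6: bits 001010110001 walk d0:-→d1:-→d2:-→d3:-→d4:-→d5:-→d6:-→d7:-→d8:-→d9:-→d10:-→d11:-→d12:H6 -> H6
  del 43.16.0.0/12 (clear depth 12)
  add 43.0.0.0/8 -> H0 at depth 8
  add 116.107.0.0/16 -> H6 at depth 16
  lookup 98.96.0.7: bits 0110001001100 walk d0:-→d1:-→d2:-→d3:H3→d4:-→d5:-→d6:-→d7:-→d8:H7→d9:-→d10:-→d11:-→d12:H1→d13:- -> H1
  add 0.0.0.0/0 -> H4 at depth 0
  add 116.107.154.0/24 -> H6 at depth 24
  lookup 98.96.0.1: bits 0110001001100 walk d0:H4→d1:-→d2:-→d3:H3→d4:-→d5:-→d6:-→d7:-→d8:H7→d9:-→d10:-→d11:-→d12:H1→d13:- -> H1

== LOOKUPS ==
["no-route","H1","H7","H7","H1","H7","H6","H1","H1"]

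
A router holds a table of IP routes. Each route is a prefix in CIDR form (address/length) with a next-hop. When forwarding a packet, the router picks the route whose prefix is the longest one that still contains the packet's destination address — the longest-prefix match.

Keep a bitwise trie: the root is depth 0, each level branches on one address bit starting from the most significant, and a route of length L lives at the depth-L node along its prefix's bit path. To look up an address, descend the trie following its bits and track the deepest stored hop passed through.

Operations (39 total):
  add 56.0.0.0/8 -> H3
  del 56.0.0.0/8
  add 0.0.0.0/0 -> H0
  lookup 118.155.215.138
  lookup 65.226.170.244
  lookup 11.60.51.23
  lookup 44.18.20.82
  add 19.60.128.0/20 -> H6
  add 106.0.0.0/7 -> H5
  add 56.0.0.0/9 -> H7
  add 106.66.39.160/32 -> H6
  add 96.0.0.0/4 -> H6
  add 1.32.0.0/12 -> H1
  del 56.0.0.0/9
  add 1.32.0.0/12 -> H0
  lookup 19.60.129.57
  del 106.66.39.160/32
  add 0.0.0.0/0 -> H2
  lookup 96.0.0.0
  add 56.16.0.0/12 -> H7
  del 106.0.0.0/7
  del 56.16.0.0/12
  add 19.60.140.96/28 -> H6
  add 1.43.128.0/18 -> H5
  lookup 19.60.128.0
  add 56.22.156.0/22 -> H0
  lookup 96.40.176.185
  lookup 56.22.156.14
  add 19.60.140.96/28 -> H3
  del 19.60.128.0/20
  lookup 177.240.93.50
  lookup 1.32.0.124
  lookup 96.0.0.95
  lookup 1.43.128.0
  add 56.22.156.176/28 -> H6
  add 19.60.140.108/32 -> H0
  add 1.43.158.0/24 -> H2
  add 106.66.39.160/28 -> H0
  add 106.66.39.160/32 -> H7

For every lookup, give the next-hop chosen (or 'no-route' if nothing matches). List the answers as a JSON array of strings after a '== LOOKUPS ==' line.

Apply in order:
  + 56.0.0.0/8 (H3) depth=8
  - 56.0.0.0/8 clear@8
  + 0.0.0.0/0 (H0) depth=0
  lookup 118.155.215.138: bits 0 walk d0:H0→d1:- -> H0
  lookup 65.226.170.244: bits 0 walk d0:H0→d1:- -> H0
  lookup 11.60.51.23: bits 00 walk d0:H0→d1:-→d2:- -> H0
  lookup 44.18.20.82: bits 001 walk d0:H0→d1:-→d2:-→d3:- -> H0
  + 19.60.128.0/20 (H6) depth=20
  + 106.0.0.0/7 (H5) depth=7
  + 56.0.0.0/9 (H7) depth=9
  + 106.66.39.160/32 (H6) depth=32
  + 96.0.0.0/4 (H6) depth=4
  + 1.32.0.0/12 (H1) depth=12
  - 56.0.0.0/9 clear@9
  + 1.32.0.0/12 (H0) depth=12
  lookup 19.60.129.57: bits 00010011001111001000 walk d0:H0→d1:-→d2:-→d3:-→d4:-→d5:-→d6:-→d7:-→d8:-→d9:-→d10:-→d11:-→d12:-→d13:-→d14:-→d15:-→d16:-→d17:-→d18:-→d19:-→d20:H6 -> H6
  - 106.66.39.160/32 clear@32
  + 0.0.0.0/0 (H2) depth=0
  lookup 96.0.0.0: bits 0110 walk d0:H2→d1:-→d2:-→d3:-→d4:H6 -> H6
  + 56.16.0.0/12 (H7) depth=12
  - 106.0.0.0/7 clear@7
  - 56.16.0.0/12 clear@12
  + 19.60.140.96/28 (H6) depth=28
  + 1.43.128.0/18 (H5) depth=18
  lookup 19.60.128.0: bits 00010011001111001000 walk d0:H2→d1:-→d2:-→d3:-→d4:-→d5:-→d6:-→d7:-→d8:-→d9:-→d10:-→d11:-→d12:-→d13:-→d14:-→d15:-→d16:-→d17:-→d18:-→d19:-→d20:H6 -> H6
  + 56.22.156.0/22 (H0) depth=22
  lookup 96.40.176.185: bits 0110 walk d0:H2→d1:-→d2:-→d3:-→d4:H6 -> H6
  lookup 56.22.156.14: bits 0011100000010110100111 walk d0:H2→d1:-→d2:-→d3:-→d4:-→d5:-→d6:-→d7:-→d8:-→d9:-→d10:-→d11:-→d12:-→d13:-→d14:-→d15:-→d16:-→d17:-→d18:-→d19:-→d20:-→d21:-→d22:H0 -> H0
  + 19.60.140.96/28 (H3) depth=28
  - 19.60.128.0/20 clear@20
  lookup 177.240.93.50: bits ε walk d0:H2 -> H2
  lookup 1.32.0.124: bits 000000010010 walk d0:H2→d1:-→d2:-→d3:-→d4:-→d5:-→d6:-→d7:-→d8:-→d9:-→d10:-→d11:-→d12:H0 -> H0
  lookup 96.0.0.95: bits 0110 walk d0:H2→d1:-→d2:-→d3:-→d4:H6 -> H6
  lookup 1.43.128.0: bits 000000010010101110 walk d0:H2→d1:-→d2:-→d3:-→d4:-→d5:-→d6:-→d7:-→d8:-→d9:-→d10:-→d11:-→d12:H0→d13:-→d14:-→d15:-→d16:-→d17:-→d18:H5 -> H5
  + 56.22.156.176/28 (H6) depth=28
  + 19.60.140.108/32 (H0) depth=32
  + 1.43.158.0/24 (H2) depth=24
  + 106.66.39.160/28 (H0) depth=28
  + 106.66.39.160/32 (H7) depth=32

== LOOKUPS ==
["H0","H0","H0","H0","H6","H6","H6","H6","H0","H2","H0","H6","H5"]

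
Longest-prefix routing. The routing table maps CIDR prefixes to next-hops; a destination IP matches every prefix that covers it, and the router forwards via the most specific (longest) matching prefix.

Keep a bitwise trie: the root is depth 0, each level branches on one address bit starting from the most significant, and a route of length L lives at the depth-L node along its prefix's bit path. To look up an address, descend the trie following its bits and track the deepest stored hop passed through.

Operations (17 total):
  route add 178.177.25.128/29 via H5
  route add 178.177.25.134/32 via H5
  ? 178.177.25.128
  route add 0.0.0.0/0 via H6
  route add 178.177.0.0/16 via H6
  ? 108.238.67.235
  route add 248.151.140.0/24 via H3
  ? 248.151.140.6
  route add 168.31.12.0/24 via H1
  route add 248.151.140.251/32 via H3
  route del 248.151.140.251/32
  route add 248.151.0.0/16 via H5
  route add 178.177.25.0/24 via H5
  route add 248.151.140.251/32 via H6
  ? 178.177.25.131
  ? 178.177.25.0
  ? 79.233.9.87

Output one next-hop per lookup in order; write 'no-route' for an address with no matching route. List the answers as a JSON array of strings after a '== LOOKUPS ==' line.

Process each operation:
  + 178.177.25.128/29 (H5) depth=29
  + 178.177.25.134/32 (H5) depth=32
  lookup 178.177.25.128: bits 10110010101100010001100110000 walk d0:-→d1:-→d2:-→d3:-→d4:-→d5:-→d6:-→d7:-→d8:-→d9:-→d10:-→d11:-→d12:-→d13:-→d14:-→d15:-→d16:-→d17:-→d18:-→d19:-→d20:-→d21:-→d22:-→d23:-→d24:-→d25:-→d26:-→d27:-→d28:-→d29:H5 -> H5
  + 0.0.0.0/0 (H6) depth=0
  + 178.177.0.0/16 (H6) depth=16
  lookup 108.238.67.235: bits ε walk d0:H6 -> H6
  + 248.151.140.0/24 (H3) depth=24
  lookup 248.151.140.6: bits 111110001001011110001100 walk d0:H6→d1:-→d2:-→d3:-→d4:-→d5:-→d6:-→d7:-→d8:-→d9:-→d10:-→d11:-→d12:-→d13:-→d14:-→d15:-→d16:-→d17:-→d18:-→d19:-→d20:-→d21:-→d22:-→d23:-→d24:H3 -> H3
  + 168.31.12.0/24 (H1) depth=24
  + 248.151.140.251/32 (H3) depth=32
  - 248.151.140.251/32 clear@32
  + 248.151.0.0/16 (H5) depth=16
  + 178.177.25.0/24 (H5) depth=24
  + 248.151.140.251/32 (H6) depth=32
  lookup 178.177.25.131: bits 10110010101100010001100110000 walk d0:H6→d1:-→d2:-→d3:-→d4:-→d5:-→d6:-→d7:-→d8:-→d9:-→d10:-→d11:-→d12:-→d13:-→d14:-→d15:-→d16:H6→d17:-→d18:-→d19:-→d20:-→d21:-→d22:-→d23:-→d24:H5→d25:-→d26:-→d27:-→d28:-→d29:H5 -> H5
  lookup 178.177.25.0: bits 101100101011000100011001 walk d0:H6→d1:-→d2:-→d3:-→d4:-→d5:-→d6:-→d7:-→d8:-→d9:-→d10:-→d11:-→d12:-→d13:-→d14:-→d15:-→d16:H6→d17:-→d18:-→d19:-→d20:-→d21:-→d22:-→d23:-→d24:H5 -> H5
  lookup 79.233.9.87: bits ε walk d0:H6 -> H6

== LOOKUPS ==
["H5","H6","H3","H5","H5","H6"]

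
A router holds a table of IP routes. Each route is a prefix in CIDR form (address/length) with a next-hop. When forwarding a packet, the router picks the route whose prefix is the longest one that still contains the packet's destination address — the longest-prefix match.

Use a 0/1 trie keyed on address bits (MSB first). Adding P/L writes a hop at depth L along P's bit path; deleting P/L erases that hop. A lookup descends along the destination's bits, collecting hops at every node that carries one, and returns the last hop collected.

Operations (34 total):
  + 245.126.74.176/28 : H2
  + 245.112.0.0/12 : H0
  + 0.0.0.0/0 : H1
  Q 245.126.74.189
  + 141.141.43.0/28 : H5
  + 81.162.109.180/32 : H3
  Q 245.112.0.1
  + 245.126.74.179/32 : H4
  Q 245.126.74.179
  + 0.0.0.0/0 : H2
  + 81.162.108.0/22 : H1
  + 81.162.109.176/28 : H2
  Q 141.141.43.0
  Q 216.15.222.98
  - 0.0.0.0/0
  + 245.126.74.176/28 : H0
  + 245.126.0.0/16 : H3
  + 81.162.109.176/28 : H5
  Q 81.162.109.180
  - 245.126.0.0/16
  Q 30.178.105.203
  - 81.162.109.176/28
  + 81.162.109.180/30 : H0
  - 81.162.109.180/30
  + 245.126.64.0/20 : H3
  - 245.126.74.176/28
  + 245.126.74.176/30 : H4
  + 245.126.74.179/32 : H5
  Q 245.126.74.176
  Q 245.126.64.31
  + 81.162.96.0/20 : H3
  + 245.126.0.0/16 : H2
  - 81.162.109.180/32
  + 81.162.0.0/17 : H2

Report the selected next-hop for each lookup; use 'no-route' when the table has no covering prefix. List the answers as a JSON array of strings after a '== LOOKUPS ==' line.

Trace:
  + 245.126.74.176/28 (H2) depth=28
  + 245.112.0.0/12 (H0) depth=12
  + 0.0.0.0/0 (H1) depth=0
  ? 245.126.74.189  path d0:H1→d1:-→d2:-→d3:-→d4:-→d5:-→d6:-→d7:-→d8:-→d9:-→d10:-→d11:-→d12:H0→d13:-→d14:-→d15:-→d16:-→d17:-→d18:-→d19:-→d20:-→d21:-→d22:-→d23:-→d24:-→d25:-→d26:-→d27:-→d28:H2  best=H2
  + 141.141.43.0/28 (H5) depth=28
  + 81.162.109.180/32 (H3) depth=32
  ? 245.112.0.1  path d0:H1→d1:-→d2:-→d3:-→d4:-→d5:-→d6:-→d7:-→d8:-→d9:-→d10:-→d11:-→d12:H0  best=H0
  + 245.126.74.179/32 (H4) depth=32
  ? 245.126.74.179  path d0:H1→d1:-→d2:-→d3:-→d4:-→d5:-→d6:-→d7:-→d8:-→d9:-→d10:-→d11:-→d12:H0→d13:-→d14:-→d15:-→d16:-→d17:-→d18:-→d19:-→d20:-→d21:-→d22:-→d23:-→d24:-→d25:-→d26:-→d27:-→d28:H2→d29:-→d30:-→d31:-→d32:H4  best=H4
  + 0.0.0.0/0 (H2) depth=0
  + 81.162.108.0/22 (H1) depth=22
  + 81.162.109.176/28 (H2) depth=28
  ? 141.141.43.0  path d0:H2→d1:-→d2:-→d3:-→d4:-→d5:-→d6:-→d7:-→d8:-→d9:-→d10:-→d11:-→d12:-→d13:-→d14:-→d15:-→d16:-→d17:-→d18:-→d19:-→d20:-→d21:-→d22:-→d23:-→d24:-→d25:-→d26:-→d27:-→d28:H5  best=H5
  ? 216.15.222.98  path d0:H2→d1:-→d2:-  best=H2
  - 0.0.0.0/0 clear@0
  + 245.126.74.176/28 (H0) depth=28
  + 245.126.0.0/16 (H3) depth=16
  + 81.162.109.176/28 (H5) depth=28
  ? 81.162.109.180  path d0:-→d1:-→d2:-→d3:-→d4:-→d5:-→d6:-→d7:-→d8:-→d9:-→d10:-→d11:-→d12:-→d13:-→d14:-→d15:-→d16:-→d17:-→d18:-→d19:-→d20:-→d21:-→d22:H1→d23:-→d24:-→d25:-→d26:-→d27:-→d28:H5→d29:-→d30:-→d31:-→d32:H3  best=H3
  - 245.126.0.0/16 clear@16
  ? 30.178.105.203  path d0:-→d1:-  best=no-route
  - 81.162.109.176/28 clear@28
  + 81.162.109.180/30 (H0) depth=30
  - 81.162.109.180/30 clear@30
  + 245.126.64.0/20 (H3) depth=20
  - 245.126.74.176/28 clear@28
  + 245.126.74.176/30 (H4) depth=30
  + 245.126.74.179/32 (H5) depth=32
  ? 245.126.74.176  path d0:-→d1:-→d2:-→d3:-→d4:-→d5:-→d6:-→d7:-→d8:-→d9:-→d10:-→d11:-→d12:H0→d13:-→d14:-→d15:-→d16:-→d17:-→d18:-→d19:-→d20:H3→d21:-→d22:-→d23:-→d24:-→d25:-→d26:-→d27:-→d28:-→d29:-→d30:H4  best=H4
  ? 245.126.64.31  path d0:-→d1:-→d2:-→d3:-→d4:-→d5:-→d6:-→d7:-→d8:-→d9:-→d10:-→d11:-→d12:H0→d13:-→d14:-→d15:-→d16:-→d17:-→d18:-→d19:-→d20:H3  best=H3
  + 81.162.96.0/20 (H3) depth=20
  + 245.126.0.0/16 (H2) depth=16
  - 81.162.109.180/32 clear@32
  + 81.162.0.0/17 (H2) depth=17

== LOOKUPS ==
["H2","H0","H4","H5","H2","H3","no-route","H4","H3"]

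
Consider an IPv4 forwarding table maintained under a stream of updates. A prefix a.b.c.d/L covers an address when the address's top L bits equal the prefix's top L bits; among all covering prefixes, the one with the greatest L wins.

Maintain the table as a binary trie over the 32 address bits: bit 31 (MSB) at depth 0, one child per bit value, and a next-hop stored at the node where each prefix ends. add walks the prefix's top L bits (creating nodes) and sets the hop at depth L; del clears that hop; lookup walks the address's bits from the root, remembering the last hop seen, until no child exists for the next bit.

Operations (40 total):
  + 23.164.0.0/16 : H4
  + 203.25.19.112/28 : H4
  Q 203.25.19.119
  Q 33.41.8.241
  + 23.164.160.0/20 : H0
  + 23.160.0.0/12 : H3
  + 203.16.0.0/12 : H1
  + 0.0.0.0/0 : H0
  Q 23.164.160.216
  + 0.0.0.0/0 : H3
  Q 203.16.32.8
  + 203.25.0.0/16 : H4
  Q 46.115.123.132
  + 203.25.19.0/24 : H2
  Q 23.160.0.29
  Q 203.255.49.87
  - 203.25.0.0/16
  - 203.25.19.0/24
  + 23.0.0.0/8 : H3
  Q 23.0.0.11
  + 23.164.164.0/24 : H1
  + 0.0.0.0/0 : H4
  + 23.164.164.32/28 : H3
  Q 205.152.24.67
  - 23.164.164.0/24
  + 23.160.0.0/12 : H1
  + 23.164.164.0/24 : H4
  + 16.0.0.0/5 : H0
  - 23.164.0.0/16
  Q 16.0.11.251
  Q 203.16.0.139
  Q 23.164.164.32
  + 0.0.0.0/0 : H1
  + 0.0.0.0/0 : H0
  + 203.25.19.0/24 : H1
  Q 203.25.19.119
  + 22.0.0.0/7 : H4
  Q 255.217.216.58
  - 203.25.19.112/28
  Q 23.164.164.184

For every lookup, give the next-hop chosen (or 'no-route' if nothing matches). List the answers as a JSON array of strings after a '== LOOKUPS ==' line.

Apply in order:
  + 23.164.0.0/16 (H4) depth=16
  + 203.25.19.112/28 (H4) depth=28
  Q 203.25.19.119: descend 1100101100011001000100110111 ; hops seen [H4] ; pick H4
  Q 33.41.8.241: descend 00 ; hops seen [∅] ; pick no-route
  + 23.164.160.0/20 (H0) depth=20
  + 23.160.0.0/12 (H3) depth=12
  + 203.16.0.0/12 (H1) depth=12
  + 0.0.0.0/0 (H0) depth=0
  Q 23.164.160.216: descend 00010111101001001010 ; hops seen [H0,H3,H4,H0] ; pick H0
  + 0.0.0.0/0 (H3) depth=0
  Q 203.16.32.8: descend 110010110001 ; hops seen [H3,H1] ; pick H1
  + 203.25.0.0/16 (H4) depth=16
  Q 46.115.123.132: descend 00 ; hops seen [H3] ; pick H3
  + 203.25.19.0/24 (H2) depth=24
  Q 23.160.0.29: descend 0001011110100 ; hops seen [H3,H3] ; pick H3
  Q 203.255.49.87: descend 11001011 ; hops seen [H3] ; pick H3
  del 203.25.0.0/16 (clear depth 16)
  del 203.25.19.0/24 (clear depth 24)
  + 23.0.0.0/8 (H3) depth=8
  Q 23.0.0.11: descend 00010111 ; hops seen [H3,H3] ; pick H3
  + 23.164.164.0/24 (H1) depth=24
  + 0.0.0.0/0 (H4) depth=0
  + 23.164.164.32/28 (H3) depth=28
  Q 205.152.24.67: descend 11001 ; hops seen [H4] ; pick H4
  del 23.164.164.0/24 (clear depth 24)
  + 23.160.0.0/12 (H1) depth=12
  + 23.164.164.0/24 (H4) depth=24
  + 16.0.0.0/5 (H0) depth=5
  del 23.164.0.0/16 (clear depth 16)
  Q 16.0.11.251: descend 00010 ; hops seen [H4,H0] ; pick H0
  Q 203.16.0.139: descend 110010110001 ; hops seen [H4,H1] ; pick H1
  Q 23.164.164.32: descend 0001011110100100101001000010 ; hops seen [H4,H0,H3,H1,H0,H4,H3] ; pick H3
  + 0.0.0.0/0 (H1) depth=0
  + 0.0.0.0/0 (H0) depth=0
  + 203.25.19.0/24 (H1) depth=24
  Q 203.25.19.119: descend 1100101100011001000100110111 ; hops seen [H0,H1,H1,H4] ; pick H4
  + 22.0.0.0/7 (H4) depth=7
  Q 255.217.216.58: descend 11 ; hops seen [H0] ; pick H0
  del 203.25.19.112/28 (clear depth 28)
  Q 23.164.164.184: descend 000101111010010010100100 ; hops seen [H0,H0,H4,H3,H1,H0,H4] ; pick H4

== LOOKUPS ==
["H4","no-route","H0","H1","H3","H3","H3","H3","H4","H0","H1","H3","H4","H0","H4"]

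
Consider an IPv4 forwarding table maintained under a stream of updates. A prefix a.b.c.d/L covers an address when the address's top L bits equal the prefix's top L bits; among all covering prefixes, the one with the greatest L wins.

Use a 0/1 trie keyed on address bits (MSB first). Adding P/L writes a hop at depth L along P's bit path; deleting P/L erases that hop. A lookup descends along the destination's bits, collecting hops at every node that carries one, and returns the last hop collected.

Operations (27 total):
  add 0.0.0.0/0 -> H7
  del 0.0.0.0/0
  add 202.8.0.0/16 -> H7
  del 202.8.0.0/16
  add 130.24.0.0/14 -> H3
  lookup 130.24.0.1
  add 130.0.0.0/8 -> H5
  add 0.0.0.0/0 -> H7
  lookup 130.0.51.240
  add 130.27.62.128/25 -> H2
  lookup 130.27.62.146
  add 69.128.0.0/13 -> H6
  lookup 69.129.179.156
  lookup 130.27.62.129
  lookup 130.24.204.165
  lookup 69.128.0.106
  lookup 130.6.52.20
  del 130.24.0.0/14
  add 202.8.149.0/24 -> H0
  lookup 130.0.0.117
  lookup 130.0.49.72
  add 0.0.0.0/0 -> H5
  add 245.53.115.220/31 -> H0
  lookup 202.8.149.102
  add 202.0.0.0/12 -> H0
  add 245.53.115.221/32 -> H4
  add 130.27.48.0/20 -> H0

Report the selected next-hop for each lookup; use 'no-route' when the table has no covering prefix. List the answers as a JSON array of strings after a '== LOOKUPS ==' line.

Process each operation:
  + 0.0.0.0/0 (H7) depth=0
  del 0.0.0.0/0 (clear depth 0)
  + 202.8.0.0/16 (H7) depth=16
  del 202.8.0.0/16 (clear depth 16)
  + 130.24.0.0/14 (H3) depth=14
  ? 130.24.0.1  path d0:-→d1:-→d2:-→d3:-→d4:-→d5:-→d6:-→d7:-→d8:-→d9:-→d10:-→d11:-→d12:-→d13:-→d14:H3  best=H3
  + 130.0.0.0/8 (H5) depth=8
  + 0.0.0.0/0 (H7) depth=0
  ? 130.0.51.240  path d0:H7→d1:-→d2:-→d3:-→d4:-→d5:-→d6:-→d7:-→d8:H5→d9:-→d10:-→d11:-  best=H5
  + 130.27.62.128/25 (H2) depth=25
  ? 130.27.62.146  path d0:H7→d1:-→d2:-→d3:-→d4:-→d5:-→d6:-→d7:-→d8:H5→d9:-→d10:-→d11:-→d12:-→d13:-→d14:H3→d15:-→d16:-→d17:-→d18:-→d19:-→d20:-→d21:-→d22:-→d23:-→d24:-→d25:H2  best=H2
  + 69.128.0.0/13 (H6) depth=13
  ? 69.129.179.156  path d0:H7→d1:-→d2:-→d3:-→d4:-→d5:-→d6:-→d7:-→d8:-→d9:-→d10:-→d11:-→d12:-→d13:H6  best=H6
  ? 130.27.62.129  path d0:H7→d1:-→d2:-→d3:-→d4:-→d5:-→d6:-→d7:-→d8:H5→d9:-→d10:-→d11:-→d12:-→d13:-→d14:H3→d15:-→d16:-→d17:-→d18:-→d19:-→d20:-→d21:-→d22:-→d23:-→d24:-→d25:H2  best=H2
  ? 130.24.204.165  path d0:H7→d1:-→d2:-→d3:-→d4:-→d5:-→d6:-→d7:-→d8:H5→d9:-→d10:-→d11:-→d12:-→d13:-→d14:H3  best=H3
  ? 69.128.0.106  path d0:H7→d1:-→d2:-→d3:-→d4:-→d5:-→d6:-→d7:-→d8:-→d9:-→d10:-→d11:-→d12:-→d13:H6  best=H6
  ? 130.6.52.20  path d0:H7→d1:-→d2:-→d3:-→d4:-→d5:-→d6:-→d7:-→d8:H5→d9:-→d10:-→d11:-  best=H5
  del 130.24.0.0/14 (clear depth 14)
  + 202.8.149.0/24 (H0) depth=24
  ? 130.0.0.117  path d0:H7→d1:-→d2:-→d3:-→d4:-→d5:-→d6:-→d7:-→d8:H5→d9:-→d10:-→d11:-  best=H5
  ? 130.0.49.72  path d0:H7→d1:-→d2:-→d3:-→d4:-→d5:-→d6:-→d7:-→d8:H5→d9:-→d10:-→d11:-  best=H5
  + 0.0.0.0/0 (H5) depth=0
  + 245.53.115.220/31 (H0) depth=31
  ? 202.8.149.102  path d0:H5→d1:-→d2:-→d3:-→d4:-→d5:-→d6:-→d7:-→d8:-→d9:-→d10:-→d11:-→d12:-→d13:-→d14:-→d15:-→d16:-→d17:-→d18:-→d19:-→d20:-→d21:-→d22:-→d23:-→d24:H0  best=H0
  + 202.0.0.0/12 (H0) depth=12
  + 245.53.115.221/32 (H4) depth=32
  + 130.27.48.0/20 (H0) depth=20

== LOOKUPS ==
["H3","H5","H2","H6","H2","H3","H6","H5","H5","H5","H0"]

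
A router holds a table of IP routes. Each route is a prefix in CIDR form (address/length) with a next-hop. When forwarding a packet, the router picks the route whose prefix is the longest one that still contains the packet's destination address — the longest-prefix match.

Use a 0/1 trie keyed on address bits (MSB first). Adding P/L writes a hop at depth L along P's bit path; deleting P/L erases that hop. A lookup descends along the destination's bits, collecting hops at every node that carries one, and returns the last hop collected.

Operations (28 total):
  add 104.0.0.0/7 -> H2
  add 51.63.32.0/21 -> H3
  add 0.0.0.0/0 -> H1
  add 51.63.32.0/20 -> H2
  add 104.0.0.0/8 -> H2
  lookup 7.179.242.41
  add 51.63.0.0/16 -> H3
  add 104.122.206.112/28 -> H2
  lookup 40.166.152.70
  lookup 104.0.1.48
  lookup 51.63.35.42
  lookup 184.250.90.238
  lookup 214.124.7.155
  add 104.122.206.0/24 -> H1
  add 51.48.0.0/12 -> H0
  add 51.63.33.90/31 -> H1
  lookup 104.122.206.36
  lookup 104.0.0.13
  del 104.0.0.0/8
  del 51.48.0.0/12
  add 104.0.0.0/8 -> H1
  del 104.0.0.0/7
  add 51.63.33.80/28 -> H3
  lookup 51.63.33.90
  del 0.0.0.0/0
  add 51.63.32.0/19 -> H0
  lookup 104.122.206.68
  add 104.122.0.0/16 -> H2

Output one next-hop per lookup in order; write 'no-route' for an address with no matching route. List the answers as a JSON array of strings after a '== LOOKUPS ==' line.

Apply in order:
  add 104.0.0.0/7 -> H2 at depth 7
  add 51.63.32.0/21 -> H3 at depth 21
  add 0.0.0.0/0 -> H1 at depth 0
  add 51.63.32.0/20 -> H2 at depth 20
  add 104.0.0.0/8 -> H2 at depth 8
  ? 7.179.242.41  path d0:H1→d1:-→d2:-  best=H1
  add 51.63.0.0/16 -> H3 at depth 16
  add 104.122.206.112/28 -> H2 at depth 28
  ? 40.166.152.70  path d0:H1→d1:-→d2:-→d3:-  best=H1
  ? 104.0.1.48  path d0:H1→d1:-→d2:-→d3:-→d4:-→d5:-→d6:-→d7:H2→d8:H2→d9:-  best=H2
  ? 51.63.35.42  path d0:H1→d1:-→d2:-→d3:-→d4:-→d5:-→d6:-→d7:-→d8:-→d9:-→d10:-→d11:-→d12:-→d13:-→d14:-→d15:-→d16:H3→d17:-→d18:-→d19:-→d20:H2→d21:H3  best=H3
  ? 184.250.90.238  path d0:H1  best=H1
  ? 214.124.7.155  path d0:H1  best=H1
  add 104.122.206.0/24 -> H1 at depth 24
  add 51.48.0.0/12 -> H0 at depth 12
  add 51.63.33.90/31 -> H1 at depth 31
  ? 104.122.206.36  path d0:H1→d1:-→d2:-→d3:-→d4:-→d5:-→d6:-→d7:H2→d8:H2→d9:-→d10:-→d11:-→d12:-→d13:-→d14:-→d15:-→d16:-→d17:-→d18:-→d19:-→d20:-→d21:-→d22:-→d23:-→d24:H1→d25:-  best=H1
  ? 104.0.0.13  path d0:H1→d1:-→d2:-→d3:-→d4:-→d5:-→d6:-→d7:H2→d8:H2→d9:-  best=H2
  - 104.0.0.0/8 clear@8
  - 51.48.0.0/12 clear@12
  add 104.0.0.0/8 -> H1 at depth 8
  - 104.0.0.0/7 clear@7
  add 51.63.33.80/28 -> H3 at depth 28
  ? 51.63.33.90  path d0:H1→d1:-→d2:-→d3:-→d4:-→d5:-→d6:-→d7:-→d8:-→d9:-→d10:-→d11:-→d12:-→d13:-→d14:-→d15:-→d16:H3→d17:-→d18:-→d19:-→d20:H2→d21:H3→d22:-→d23:-→d24:-→d25:-→d26:-→d27:-→d28:H3→d29:-→d30:-→d31:H1  best=H1
  - 0.0.0.0/0 clear@0
  add 51.63.32.0/19 -> H0 at depth 19
  ? 104.122.206.68  path d0:-→d1:-→d2:-→d3:-→d4:-→d5:-→d6:-→d7:-→d8:H1→d9:-→d10:-→d11:-→d12:-→d13:-→d14:-→d15:-→d16:-→d17:-→d18:-→d19:-→d20:-→d21:-→d22:-→d23:-→d24:H1→d25:-→d26:-  best=H1
  add 104.122.0.0/16 -> H2 at depth 16

== LOOKUPS ==
["H1","H1","H2","H3","H1","H1","H1","H2","H1","H1"]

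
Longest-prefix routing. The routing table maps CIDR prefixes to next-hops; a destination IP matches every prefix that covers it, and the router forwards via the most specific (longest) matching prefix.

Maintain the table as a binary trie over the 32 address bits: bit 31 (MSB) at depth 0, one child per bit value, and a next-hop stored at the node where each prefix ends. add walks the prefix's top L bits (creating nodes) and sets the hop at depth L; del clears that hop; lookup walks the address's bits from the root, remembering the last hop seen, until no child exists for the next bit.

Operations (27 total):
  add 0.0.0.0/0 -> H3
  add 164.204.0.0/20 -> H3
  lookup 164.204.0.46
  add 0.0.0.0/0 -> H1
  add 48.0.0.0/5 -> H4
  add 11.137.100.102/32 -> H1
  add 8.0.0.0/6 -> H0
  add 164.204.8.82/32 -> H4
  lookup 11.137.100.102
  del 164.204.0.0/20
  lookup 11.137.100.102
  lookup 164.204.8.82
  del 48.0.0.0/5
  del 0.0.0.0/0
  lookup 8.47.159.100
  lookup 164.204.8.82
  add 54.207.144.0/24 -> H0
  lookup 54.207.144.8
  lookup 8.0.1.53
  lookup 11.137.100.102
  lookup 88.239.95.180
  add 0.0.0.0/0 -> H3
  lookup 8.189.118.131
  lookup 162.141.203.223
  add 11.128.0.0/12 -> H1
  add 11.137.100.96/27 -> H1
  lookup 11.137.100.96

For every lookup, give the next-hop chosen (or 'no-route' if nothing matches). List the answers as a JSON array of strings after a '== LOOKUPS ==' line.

Apply in order:
  + 0.0.0.0/0 (H3) depth=0
  + 164.204.0.0/20 (H3) depth=20
  Q 164.204.0.46: descend 10100100110011000000 ; hops seen [H3,H3] ; pick H3
  + 0.0.0.0/0 (H1) depth=0
  + 48.0.0.0/5 (H4) depth=5
  + 11.137.100.102/32 (H1) depth=32
  + 8.0.0.0/6 (H0) depth=6
  + 164.204.8.82/32 (H4) depth=32
  Q 11.137.100.102: descend 00001011100010010110010001100110 ; hops seen [H1,H0,H1] ; pick H1
  del 164.204.0.0/20 (clear depth 20)
  Q 11.137.100.102: descend 00001011100010010110010001100110 ; hops seen [H1,H0,H1] ; pick H1
  Q 164.204.8.82: descend 10100100110011000000100001010010 ; hops seen [H1,H4] ; pick H4
  del 48.0.0.0/5 (clear depth 5)
  del 0.0.0.0/0 (clear depth 0)
  Q 8.47.159.100: descend 000010 ; hops seen [H0] ; pick H0
  Q 164.204.8.82: descend 10100100110011000000100001010010 ; hops seen [H4] ; pick H4
  + 54.207.144.0/24 (H0) depth=24
  Q 54.207.144.8: descend 001101101100111110010000 ; hops seen [H0] ; pick H0
  Q 8.0.1.53: descend 000010 ; hops seen [H0] ; pick H0
  Q 11.137.100.102: descend 00001011100010010110010001100110 ; hops seen [H0,H1] ; pick H1
  Q 88.239.95.180: descend 0 ; hops seen [∅] ; pick no-route
  + 0.0.0.0/0 (H3) depth=0
  Q 8.189.118.131: descend 000010 ; hops seen [H3,H0] ; pick H0
  Q 162.141.203.223: descend 10100 ; hops seen [H3] ; pick H3
  + 11.128.0.0/12 (H1) depth=12
  + 11.137.100.96/27 (H1) depth=27
  Q 11.137.100.96: descend 00001011100010010110010001100 ; hops seen [H3,H0,H1,H1] ; pick H1

== LOOKUPS ==
["H3","H1","H1","H4","H0","H4","H0","H0","H1","no-route","H0","H3","H1"]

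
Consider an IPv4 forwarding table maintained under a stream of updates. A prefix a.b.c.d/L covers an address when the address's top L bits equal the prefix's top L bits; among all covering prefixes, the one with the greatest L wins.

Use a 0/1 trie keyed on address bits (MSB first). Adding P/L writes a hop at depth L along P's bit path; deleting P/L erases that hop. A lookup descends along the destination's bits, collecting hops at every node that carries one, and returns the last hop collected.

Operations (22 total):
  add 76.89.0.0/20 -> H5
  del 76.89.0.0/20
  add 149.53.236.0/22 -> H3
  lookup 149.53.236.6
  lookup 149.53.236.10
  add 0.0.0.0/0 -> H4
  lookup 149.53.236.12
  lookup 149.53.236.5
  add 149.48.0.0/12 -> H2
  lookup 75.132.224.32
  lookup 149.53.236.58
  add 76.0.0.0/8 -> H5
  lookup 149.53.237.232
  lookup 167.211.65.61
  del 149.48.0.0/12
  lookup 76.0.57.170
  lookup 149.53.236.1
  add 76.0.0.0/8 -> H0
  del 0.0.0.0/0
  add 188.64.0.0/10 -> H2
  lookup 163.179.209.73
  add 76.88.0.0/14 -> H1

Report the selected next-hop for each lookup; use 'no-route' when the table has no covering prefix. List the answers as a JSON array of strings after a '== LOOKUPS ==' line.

Apply in order:
  add 76.89.0.0/20 -> H5 at depth 20
  - 76.89.0.0/20 clear@20
  add 149.53.236.0/22 -> H3 at depth 22
  ? 149.53.236.6  path d0:-→d1:-→d2:-→d3:-→d4:-→d5:-→d6:-→d7:-→d8:-→d9:-→d10:-→d11:-→d12:-→d13:-→d14:-→d15:-→d16:-→d17:-→d18:-→d19:-→d20:-→d21:-→d22:H3  best=H3
  ? 149.53.236.10  path d0:-→d1:-→d2:-→d3:-→d4:-→d5:-→d6:-→d7:-→d8:-→d9:-→d10:-→d11:-→d12:-→d13:-→d14:-→d15:-→d16:-→d17:-→d18:-→d19:-→d20:-→d21:-→d22:H3  best=H3
  add 0.0.0.0/0 -> H4 at depth 0
  ? 149.53.236.12  path d0:H4→d1:-→d2:-→d3:-→d4:-→d5:-→d6:-→d7:-→d8:-→d9:-→d10:-→d11:-→d12:-→d13:-→d14:-→d15:-→d16:-→d17:-→d18:-→d19:-→d20:-→d21:-→d22:H3  best=H3
  ? 149.53.236.5  path d0:H4→d1:-→d2:-→d3:-→d4:-→d5:-→d6:-→d7:-→d8:-→d9:-→d10:-→d11:-→d12:-→d13:-→d14:-→d15:-→d16:-→d17:-→d18:-→d19:-→d20:-→d21:-→d22:H3  best=H3
  add 149.48.0.0/12 -> H2 at depth 12
  ? 75.132.224.32  path d0:H4→d1:-→d2:-→d3:-→d4:-→d5:-  best=H4
  ? 149.53.236.58  path d0:H4→d1:-→d2:-→d3:-→d4:-→d5:-→d6:-→d7:-→d8:-→d9:-→d10:-→d11:-→d12:H2→d13:-→d14:-→d15:-→d16:-→d17:-→d18:-→d19:-→d20:-→d21:-→d22:H3  best=H3
  add 76.0.0.0/8 -> H5 at depth 8
  ? 149.53.237.232  path d0:H4→d1:-→d2:-→d3:-→d4:-→d5:-→d6:-→d7:-→d8:-→d9:-→d10:-→d11:-→d12:H2→d13:-→d14:-→d15:-→d16:-→d17:-→d18:-→d19:-→d20:-→d21:-→d22:H3  best=H3
  ? 167.211.65.61  path d0:H4→d1:-→d2:-  best=H4
  - 149.48.0.0/12 clear@12
  ? 76.0.57.170  path d0:H4→d1:-→d2:-→d3:-→d4:-→d5:-→d6:-→d7:-→d8:H5→d9:-  best=H5
  ? 149.53.236.1  path d0:H4→d1:-→d2:-→d3:-→d4:-→d5:-→d6:-→d7:-→d8:-→d9:-→d10:-→d11:-→d12:-→d13:-→d14:-→d15:-→d16:-→d17:-→d18:-→d19:-→d20:-→d21:-→d22:H3  best=H3
  add 76.0.0.0/8 -> H0 at depth 8
  - 0.0.0.0/0 clear@0
  add 188.64.0.0/10 -> H2 at depth 10
  ? 163.179.209.73  path d0:-→d1:-→d2:-→d3:-  best=no-route
  add 76.88.0.0/14 -> H1 at depth 14

== LOOKUPS ==
["H3","H3","H3","H3","H4","H3","H3","H4","H5","H3","no-route"]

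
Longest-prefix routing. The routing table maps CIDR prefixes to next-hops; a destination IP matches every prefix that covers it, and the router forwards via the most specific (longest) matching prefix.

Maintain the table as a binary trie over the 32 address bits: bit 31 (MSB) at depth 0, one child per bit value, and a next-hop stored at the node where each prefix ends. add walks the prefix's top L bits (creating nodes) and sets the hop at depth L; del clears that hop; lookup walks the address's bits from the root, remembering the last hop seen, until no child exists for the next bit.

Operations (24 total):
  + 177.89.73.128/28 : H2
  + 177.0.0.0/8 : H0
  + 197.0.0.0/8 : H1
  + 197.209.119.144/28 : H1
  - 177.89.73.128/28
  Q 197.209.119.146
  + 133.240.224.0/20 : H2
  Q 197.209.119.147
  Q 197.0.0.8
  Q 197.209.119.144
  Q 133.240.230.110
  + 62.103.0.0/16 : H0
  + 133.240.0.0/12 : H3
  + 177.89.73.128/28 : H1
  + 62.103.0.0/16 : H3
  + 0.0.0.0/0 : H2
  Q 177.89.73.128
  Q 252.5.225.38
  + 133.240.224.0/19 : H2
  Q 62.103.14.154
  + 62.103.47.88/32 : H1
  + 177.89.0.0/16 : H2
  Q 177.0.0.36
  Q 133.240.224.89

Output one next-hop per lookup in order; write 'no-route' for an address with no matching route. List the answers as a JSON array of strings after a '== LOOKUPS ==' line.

Process each operation:
  add 177.89.73.128/28 -> H2 at depth 28
  add 177.0.0.0/8 -> H0 at depth 8
  add 197.0.0.0/8 -> H1 at depth 8
  add 197.209.119.144/28 -> H1 at depth 28
  del 177.89.73.128/28 (clear depth 28)
  lookup 197.209.119.146: bits 1100010111010001011101111001 walk d0:-→d1:-→d2:-→d3:-→d4:-→d5:-→d6:-→d7:-→d8:H1→d9:-→d10:-→d11:-→d12:-→d13:-→d14:-→d15:-→d16:-→d17:-→d18:-→d19:-→d20:-→d21:-→d22:-→d23:-→d24:-→d25:-→d26:-→d27:-→d28:H1 -> H1
  add 133.240.224.0/20 -> H2 at depth 20
  lookup 197.209.119.147: bits 1100010111010001011101111001 walk d0:-→d1:-→d2:-→d3:-→d4:-→d5:-→d6:-→d7:-→d8:H1→d9:-→d10:-→d11:-→d12:-→d13:-→d14:-→d15:-→d16:-→d17:-→d18:-→d19:-→d20:-→d21:-→d22:-→d23:-→d24:-→d25:-→d26:-→d27:-→d28:H1 -> H1
  lookup 197.0.0.8: bits 11000101 walk d0:-→d1:-→d2:-→d3:-→d4:-→d5:-→d6:-→d7:-→d8:H1 -> H1
  lookup 197.209.119.144: bits 1100010111010001011101111001 walk d0:-→d1:-→d2:-→d3:-→d4:-→d5:-→d6:-→d7:-→d8:H1→d9:-→d10:-→d11:-→d12:-→d13:-→d14:-→d15:-→d16:-→d17:-→d18:-→d19:-→d20:-→d21:-→d22:-→d23:-→d24:-→d25:-→d26:-→d27:-→d28:H1 -> H1
  lookup 133.240.230.110: bits 10000101111100001110 walk d0:-→d1:-→d2:-→d3:-→d4:-→d5:-→d6:-→d7:-→d8:-→d9:-→d10:-→d11:-→d12:-→d13:-→d14:-→d15:-→d16:-→d17:-→d18:-→d19:-→d20:H2 -> H2
  add 62.103.0.0/16 -> H0 at depth 16
  add 133.240.0.0/12 -> H3 at depth 12
  add 177.89.73.128/28 -> H1 at depth 28
  add 62.103.0.0/16 -> H3 at depth 16
  add 0.0.0.0/0 -> H2 at depth 0
  lookup 177.89.73.128: bits 1011000101011001010010011000 walk d0:H2→d1:-→d2:-→d3:-→d4:-→d5:-→d6:-→d7:-→d8:H0→d9:-→d10:-→d11:-→d12:-→d13:-→d14:-→d15:-→d16:-→d17:-→d18:-→d19:-→d20:-→d21:-→d22:-→d23:-→d24:-→d25:-→d26:-→d27:-→d28:H1 -> H1
  lookup 252.5.225.38: bits 11 walk d0:H2→d1:-→d2:- -> H2
  add 133.240.224.0/19 -> H2 at depth 19
  lookup 62.103.14.154: bits 0011111001100111 walk d0:H2→d1:-→d2:-→d3:-→d4:-→d5:-→d6:-→d7:-→d8:-→d9:-→d10:-→d11:-→d12:-→d13:-→d14:-→d15:-→d16:H3 -> H3
  add 62.103.47.88/32 -> H1 at depth 32
  add 177.89.0.0/16 -> H2 at depth 16
  lookup 177.0.0.36: bits 101100010 walk d0:H2→d1:-→d2:-→d3:-→d4:-→d5:-→d6:-→d7:-→d8:H0→d9:- -> H0
  lookup 133.240.224.89: bits 10000101111100001110 walk d0:H2→d1:-→d2:-→d3:-→d4:-→d5:-→d6:-→d7:-→d8:-→d9:-→d10:-→d11:-→d12:H3→d13:-→d14:-→d15:-→d16:-→d17:-→d18:-→d19:H2→d20:H2 -> H2

== LOOKUPS ==
["H1","H1","H1","H1","H2","H1","H2","H3","H0","H2"]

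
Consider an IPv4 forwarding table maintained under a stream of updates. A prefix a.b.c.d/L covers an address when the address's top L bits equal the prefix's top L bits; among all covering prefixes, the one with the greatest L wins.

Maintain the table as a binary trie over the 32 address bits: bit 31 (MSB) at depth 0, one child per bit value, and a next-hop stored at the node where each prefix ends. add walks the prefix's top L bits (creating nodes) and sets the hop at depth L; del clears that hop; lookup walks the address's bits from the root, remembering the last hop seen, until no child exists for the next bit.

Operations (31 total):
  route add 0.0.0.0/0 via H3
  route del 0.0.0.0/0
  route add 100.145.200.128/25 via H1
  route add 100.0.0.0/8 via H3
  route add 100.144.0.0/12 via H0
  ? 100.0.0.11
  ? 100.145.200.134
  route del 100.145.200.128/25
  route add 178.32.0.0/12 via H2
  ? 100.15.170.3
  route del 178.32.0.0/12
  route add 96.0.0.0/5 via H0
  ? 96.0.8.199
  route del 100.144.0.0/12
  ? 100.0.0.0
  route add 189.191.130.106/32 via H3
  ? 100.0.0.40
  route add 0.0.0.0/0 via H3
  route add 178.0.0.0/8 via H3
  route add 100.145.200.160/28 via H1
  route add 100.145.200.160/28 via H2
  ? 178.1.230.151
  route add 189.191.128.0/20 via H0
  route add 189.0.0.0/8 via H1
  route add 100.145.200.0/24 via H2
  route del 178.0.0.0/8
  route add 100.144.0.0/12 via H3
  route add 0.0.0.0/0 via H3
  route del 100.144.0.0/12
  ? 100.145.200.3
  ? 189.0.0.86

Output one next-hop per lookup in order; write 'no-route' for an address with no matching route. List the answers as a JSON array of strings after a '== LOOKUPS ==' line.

Trace:
  add 0.0.0.0/0 -> H3 at depth 0
  del 0.0.0.0/0 (clear depth 0)
  add 100.145.200.128/25 -> H1 at depth 25
  add 100.0.0.0/8 -> H3 at depth 8
  add 100.144.0.0/12 -> H0 at depth 12
  Q 100.0.0.11: descend 01100100 ; hops seen [H3] ; pick H3
  Q 100.145.200.134: descend 0110010010010001110010001 ; hops seen [H3,H0,H1] ; pick H1
  del 100.145.200.128/25 (clear depth 25)
  add 178.32.0.0/12 -> H2 at depth 12
  Q 100.15.170.3: descend 01100100 ; hops seen [H3] ; pick H3
  del 178.32.0.0/12 (clear depth 12)
  add 96.0.0.0/5 -> H0 at depth 5
  Q 96.0.8.199: descend 01100 ; hops seen [H0] ; pick H0
  del 100.144.0.0/12 (clear depth 12)
  Q 100.0.0.0: descend 01100100 ; hops seen [H0,H3] ; pick H3
  add 189.191.130.106/32 -> H3 at depth 32
  Q 100.0.0.40: descend 01100100 ; hops seen [H0,H3] ; pick H3
  add 0.0.0.0/0 -> H3 at depth 0
  add 178.0.0.0/8 -> H3 at depth 8
  add 100.145.200.160/28 -> H1 at depth 28
  add 100.145.200.160/28 -> H2 at depth 28
  Q 178.1.230.151: descend 1011001000 ; hops seen [H3,H3] ; pick H3
  add 189.191.128.0/20 -> H0 at depth 20
  add 189.0.0.0/8 -> H1 at depth 8
  add 100.145.200.0/24 -> H2 at depth 24
  del 178.0.0.0/8 (clear depth 8)
  add 100.144.0.0/12 -> H3 at depth 12
  add 0.0.0.0/0 -> H3 at depth 0
  del 100.144.0.0/12 (clear depth 12)
  Q 100.145.200.3: descend 011001001001000111001000 ; hops seen [H3,H0,H3,H2] ; pick H2
  Q 189.0.0.86: descend 10111101 ; hops seen [H3,H1] ; pick H1

== LOOKUPS ==
["H3","H1","H3","H0","H3","H3","H3","H2","H1"]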